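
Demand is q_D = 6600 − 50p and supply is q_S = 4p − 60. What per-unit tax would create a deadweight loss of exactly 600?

18

In inverse form: demand p = 132 − 0.02q, supply p = 15 + 0.25q.
Competitive equilibrium: 132 − 0.02q = 15 + 0.25q → q* = 433.3333, p* = 123.3333.
A tax t gives Δq = t/0.27 and wedge t, so DWL = t²/0.54.
t²/0.54 = 600 → t² = 324 → t = 18.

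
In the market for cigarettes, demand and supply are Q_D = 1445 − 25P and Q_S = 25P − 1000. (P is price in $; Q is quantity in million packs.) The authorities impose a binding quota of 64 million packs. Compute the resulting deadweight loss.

$1004.89 million

In inverse form: demand P = 57.8 − 0.04Q, supply P = 40 + 0.04Q.
Competitive equilibrium: 57.8 − 0.04Q = 40 + 0.04Q → Q* = 222.5, P* = 48.9.
At Q = 64: demand price = 57.8 − 0.04·64 = 55.24; supply price = 40 + 0.04·64 = 42.56.
ΔQ = 222.5 − 64 = 158.5; wedge = 55.24 − 42.56 = 12.68.
Welfare loss = ½ × 158.5 × 12.68 = $1004.89 million.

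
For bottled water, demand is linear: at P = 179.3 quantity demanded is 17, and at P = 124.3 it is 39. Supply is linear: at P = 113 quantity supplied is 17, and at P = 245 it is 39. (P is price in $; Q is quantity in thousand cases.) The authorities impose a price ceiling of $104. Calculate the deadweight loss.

$367.58 thousand

Demand slope = (124.3 − 179.3)/(39 − 17) = −2.5, so P = 221.8 − 2.5Q.
Supply slope = (245 − 113)/(39 − 17) = 6, so P = 11 + 6Q.
Competitive equilibrium: 221.8 − 2.5Q = 11 + 6Q → Q* = 24.8, P* = 159.8.
At the ceiling P = 104, quantity supplied = (104 − 11)/6 = 15.5.
Willingness to pay at Q' = 15.5: 221.8 − 2.5·15.5 = 183.05.
ΔQ = 24.8 − 15.5 = 9.3; wedge = 183.05 − 104 = 79.05.
DWL = ½ × 9.3 × 79.05 = $367.58 thousand.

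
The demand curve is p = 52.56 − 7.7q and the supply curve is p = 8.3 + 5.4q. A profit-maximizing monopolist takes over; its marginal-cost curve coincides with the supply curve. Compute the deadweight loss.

10.25

Competitive equilibrium: 52.56 − 7.7q = 8.3 + 5.4q → q* = 3.3786, p* = 26.5446.
Marginal revenue: MR = 52.56 − 15.4q. Set MR = MC: 52.56 − 15.4q = 8.3 + 5.4q → q_m = 2.1279.
Price p_m = 52.56 − 7.7·2.1279 = 36.1752; MC(q_m) = 8.3 + 5.4·2.1279 = 19.7907.
Competitive q* = 3.3786, so Δq = 1.2507; wedge = 36.1752 − 19.7907 = 16.3845.
Welfare loss = ½ × 1.2507 × 16.3845 = 10.25.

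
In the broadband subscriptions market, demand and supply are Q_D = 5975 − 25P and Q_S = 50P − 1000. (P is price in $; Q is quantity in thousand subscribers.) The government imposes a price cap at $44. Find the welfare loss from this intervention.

In inverse form: demand P = 239 − 0.04Q, supply P = 20 + 0.02Q.
Competitive equilibrium: 239 − 0.04Q = 20 + 0.02Q → Q* = 3650, P* = 93.
At the ceiling P = 44, quantity supplied = (44 − 20)/0.02 = 1200.
Willingness to pay at Q' = 1200: 239 − 0.04·1200 = 191.
ΔQ = 3650 − 1200 = 2450; wedge = 191 − 44 = 147.
The triangle = ½ × 2450 × 147 = $180075 thousand.

$180075 thousand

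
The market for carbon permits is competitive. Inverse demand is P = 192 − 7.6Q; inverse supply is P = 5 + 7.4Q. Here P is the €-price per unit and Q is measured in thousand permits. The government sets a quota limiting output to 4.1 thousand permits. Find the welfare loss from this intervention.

€525.01 thousand

Competitive equilibrium: 192 − 7.6Q = 5 + 7.4Q → Q* = 12.4667, P* = 97.2533.
At Q = 4.1: demand price = 192 − 7.6·4.1 = 160.84; supply price = 5 + 7.4·4.1 = 35.34.
ΔQ = 12.4667 − 4.1 = 8.3667; wedge = 160.84 − 35.34 = 125.5.
DWL = ½ × 8.3667 × 125.5 = €525.01 thousand.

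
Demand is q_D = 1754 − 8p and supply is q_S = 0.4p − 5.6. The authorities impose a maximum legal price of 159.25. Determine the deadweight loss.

529.76

In inverse form: demand p = 219.25 − 0.125q, supply p = 14 + 2.5q.
Competitive equilibrium: 219.25 − 0.125q = 14 + 2.5q → q* = 78.1905, p* = 209.4762.
At the ceiling p = 159.25, quantity supplied = (159.25 − 14)/2.5 = 58.1.
Willingness to pay at q' = 58.1: 219.25 − 0.125·58.1 = 211.9875.
Δq = 78.1905 − 58.1 = 20.0905; wedge = 211.9875 − 159.25 = 52.7375.
Welfare loss = ½ × 20.0905 × 52.7375 = 529.76.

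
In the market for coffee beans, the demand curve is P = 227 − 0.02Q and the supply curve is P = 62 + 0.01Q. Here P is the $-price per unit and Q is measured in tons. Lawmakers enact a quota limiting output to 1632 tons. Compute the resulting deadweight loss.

Competitive equilibrium: 227 − 0.02Q = 62 + 0.01Q → Q* = 5500, P* = 117.
At Q = 1632: demand price = 227 − 0.02·1632 = 194.36; supply price = 62 + 0.01·1632 = 78.32.
ΔQ = 5500 − 1632 = 3868; wedge = 194.36 − 78.32 = 116.04.
DWL = ½ × 3868 × 116.04 = $224421.36.

$224421.36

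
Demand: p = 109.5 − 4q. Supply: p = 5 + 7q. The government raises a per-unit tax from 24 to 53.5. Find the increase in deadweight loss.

Competitive equilibrium: 109.5 − 4q = 5 + 7q → q* = 9.5, p* = 71.5.
For a per-unit tax t: Δq = t/11, so DWL = ½·t·(t/11) = t²/22.
At t = 24: DWL = 26.182. At t = 53.5: DWL = 130.102.
Increase = 130.102 − 26.182 = 103.92.

103.92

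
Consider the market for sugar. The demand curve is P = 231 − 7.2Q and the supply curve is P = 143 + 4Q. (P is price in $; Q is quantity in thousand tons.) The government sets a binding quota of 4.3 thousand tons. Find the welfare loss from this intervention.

$70.86 thousand

Competitive equilibrium: 231 − 7.2Q = 143 + 4Q → Q* = 7.8571, P* = 174.4286.
At Q = 4.3: demand price = 231 − 7.2·4.3 = 200.04; supply price = 143 + 4·4.3 = 160.2.
ΔQ = 7.8571 − 4.3 = 3.5571; wedge = 200.04 − 160.2 = 39.84.
Welfare loss = ½ × 3.5571 × 39.84 = $70.86 thousand.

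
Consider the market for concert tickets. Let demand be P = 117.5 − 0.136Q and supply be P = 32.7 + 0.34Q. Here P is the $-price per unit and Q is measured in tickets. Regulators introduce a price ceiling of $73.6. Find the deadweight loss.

$796.69

Competitive equilibrium: 117.5 − 0.136Q = 32.7 + 0.34Q → Q* = 178.1513, P* = 93.2714.
At the ceiling P = 73.6, quantity supplied = (73.6 − 32.7)/0.34 = 120.2941.
Willingness to pay at Q' = 120.2941: 117.5 − 0.136·120.2941 = 101.14.
ΔQ = 178.1513 − 120.2941 = 57.8572; wedge = 101.14 − 73.6 = 27.54.
Welfare loss = ½ × 57.8572 × 27.54 = $796.69.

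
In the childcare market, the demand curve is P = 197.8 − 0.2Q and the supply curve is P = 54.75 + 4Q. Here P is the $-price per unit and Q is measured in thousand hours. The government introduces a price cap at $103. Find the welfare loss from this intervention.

Competitive equilibrium: 197.8 − 0.2Q = 54.75 + 4Q → Q* = 34.059524, P* = 190.988095.
At the ceiling P = 103, quantity supplied = (103 − 54.75)/4 = 12.0625.
Willingness to pay at Q' = 12.0625: 197.8 − 0.2·12.0625 = 195.3875.
ΔQ = 34.059524 − 12.0625 = 21.997024; wedge = 195.3875 − 103 = 92.3875.
Welfare loss = ½ × 21.997024 × 92.3875 = $1016.13 thousand.

$1016.13 thousand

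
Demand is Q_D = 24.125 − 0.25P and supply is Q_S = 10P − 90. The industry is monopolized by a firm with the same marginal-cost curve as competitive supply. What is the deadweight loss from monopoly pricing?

In inverse form: demand P = 96.5 − 4Q, supply P = 9 + 0.1Q.
Competitive equilibrium: 96.5 − 4Q = 9 + 0.1Q → Q* = 21.3415, P* = 11.1341.
Marginal revenue: MR = 96.5 − 8Q. Set MR = MC: 96.5 − 8Q = 9 + 0.1Q → Q_m = 10.8025.
Price P_m = 96.5 − 4·10.8025 = 53.29; MC(Q_m) = 9 + 0.1·10.8025 = 10.0803.
Competitive Q* = 21.3415, so ΔQ = 10.539; wedge = 53.29 − 10.0803 = 43.2097.
Deadweight loss = ½ × 10.539 × 43.2097 = 227.69.

227.69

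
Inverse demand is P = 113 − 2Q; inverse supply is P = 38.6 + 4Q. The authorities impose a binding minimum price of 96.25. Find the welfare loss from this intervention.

Competitive equilibrium: 113 − 2Q = 38.6 + 4Q → Q* = 12.4, P* = 88.2.
At the floor P = 96.25, quantity demanded = (113 − 96.25)/2 = 8.375.
Sellers' marginal cost at Q' = 8.375: 38.6 + 4·8.375 = 72.1.
ΔQ = 12.4 − 8.375 = 4.025; wedge = 96.25 − 72.1 = 24.15.
Deadweight loss = ½ × 4.025 × 24.15 = 48.60.

48.60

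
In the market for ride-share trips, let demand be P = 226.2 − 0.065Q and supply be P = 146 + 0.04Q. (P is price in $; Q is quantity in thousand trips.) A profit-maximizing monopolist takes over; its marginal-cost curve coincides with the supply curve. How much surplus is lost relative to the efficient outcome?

$4477.73 thousand

Competitive equilibrium: 226.2 − 0.065Q = 146 + 0.04Q → Q* = 763.8095, P* = 176.5524.
Marginal revenue: MR = 226.2 − 0.13Q. Set MR = MC: 226.2 − 0.13Q = 146 + 0.04Q → Q_m = 471.7647.
Price P_m = 226.2 − 0.065·471.7647 = 195.5353; MC(Q_m) = 146 + 0.04·471.7647 = 164.8706.
Competitive Q* = 763.8095, so ΔQ = 292.0448; wedge = 195.5353 − 164.8706 = 30.6647.
Deadweight loss = ½ × 292.0448 × 30.6647 = $4477.73 thousand.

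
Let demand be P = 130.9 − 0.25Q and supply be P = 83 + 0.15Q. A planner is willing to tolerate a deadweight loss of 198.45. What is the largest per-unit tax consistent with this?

12.6

Competitive equilibrium: 130.9 − 0.25Q = 83 + 0.15Q → Q* = 119.75, P* = 100.9625.
A tax t gives ΔQ = t/0.4 and wedge t, so DWL = t²/0.8.
t²/0.8 = 198.45 → t² = 158.76 → t = 12.6.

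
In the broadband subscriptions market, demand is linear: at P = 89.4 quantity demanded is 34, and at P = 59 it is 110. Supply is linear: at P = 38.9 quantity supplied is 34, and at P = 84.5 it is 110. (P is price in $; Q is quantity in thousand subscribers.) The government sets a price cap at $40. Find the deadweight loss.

$1184.22 thousand

Demand slope = (59 − 89.4)/(110 − 34) = −0.4, so P = 103 − 0.4Q.
Supply slope = (84.5 − 38.9)/(110 − 34) = 0.6, so P = 18.5 + 0.6Q.
Competitive equilibrium: 103 − 0.4Q = 18.5 + 0.6Q → Q* = 84.5, P* = 69.2.
At the ceiling P = 40, quantity supplied = (40 − 18.5)/0.6 = 35.8333.
Willingness to pay at Q' = 35.8333: 103 − 0.4·35.8333 = 88.6667.
ΔQ = 84.5 − 35.8333 = 48.6667; wedge = 88.6667 − 40 = 48.6667.
DWL = ½ × 48.6667 × 48.6667 = $1184.22 thousand.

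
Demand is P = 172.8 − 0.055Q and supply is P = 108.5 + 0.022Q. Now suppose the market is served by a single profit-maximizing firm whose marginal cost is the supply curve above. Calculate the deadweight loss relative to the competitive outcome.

Competitive equilibrium: 172.8 − 0.055Q = 108.5 + 0.022Q → Q* = 835.06494, P* = 126.87143.
Marginal revenue: MR = 172.8 − 0.11Q. Set MR = MC: 172.8 − 0.11Q = 108.5 + 0.022Q → Q_m = 487.12121.
Price P_m = 172.8 − 0.055·487.12121 = 146.00833; MC(Q_m) = 108.5 + 0.022·487.12121 = 119.21667.
Competitive Q* = 835.06494, so ΔQ = 347.94373; wedge = 146.00833 − 119.21667 = 26.79166.
Deadweight loss = ½ × 347.94373 × 26.79166 = 4661.

4661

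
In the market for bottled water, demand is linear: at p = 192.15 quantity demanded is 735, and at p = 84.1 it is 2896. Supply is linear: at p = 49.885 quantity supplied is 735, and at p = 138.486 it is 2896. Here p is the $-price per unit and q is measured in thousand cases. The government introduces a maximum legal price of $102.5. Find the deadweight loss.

$3568.70 thousand

Demand slope = (84.1 − 192.15)/(2896 − 735) = −0.05, so p = 228.9 − 0.05q.
Supply slope = (138.486 − 49.885)/(2896 − 735) = 0.041, so p = 19.75 + 0.041q.
Competitive equilibrium: 228.9 − 0.05q = 19.75 + 0.041q → q* = 2298.35165, p* = 113.98242.
At the ceiling p = 102.5, quantity supplied = (102.5 − 19.75)/0.041 = 2018.29268.
Willingness to pay at q' = 2018.29268: 228.9 − 0.05·2018.29268 = 127.98537.
Δq = 2298.35165 − 2018.29268 = 280.05897; wedge = 127.98537 − 102.5 = 25.48537.
Welfare loss = ½ × 280.05897 × 25.48537 = $3568.70 thousand.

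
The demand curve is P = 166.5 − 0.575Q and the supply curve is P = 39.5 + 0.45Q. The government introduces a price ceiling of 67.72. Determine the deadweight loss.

Competitive equilibrium: 166.5 − 0.575Q = 39.5 + 0.45Q → Q* = 123.9024, P* = 95.2561.
At the ceiling P = 67.72, quantity supplied = (67.72 − 39.5)/0.45 = 62.7111.
Willingness to pay at Q' = 62.7111: 166.5 − 0.575·62.7111 = 130.4411.
ΔQ = 123.9024 − 62.7111 = 61.1913; wedge = 130.4411 − 67.72 = 62.7211.
DWL = ½ × 61.1913 × 62.7211 = 1918.99.

1918.99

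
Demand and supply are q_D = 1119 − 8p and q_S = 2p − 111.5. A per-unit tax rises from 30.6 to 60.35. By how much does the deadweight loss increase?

In inverse form: demand p = 139.875 − 0.125q, supply p = 55.75 + 0.5q.
Competitive equilibrium: 139.875 − 0.125q = 55.75 + 0.5q → q* = 134.6, p* = 123.05.
For a per-unit tax t: Δq = t/0.625, so DWL = ½·t·(t/0.625) = t²/1.25.
At t = 30.6: DWL = 749.088. At t = 60.35: DWL = 2913.698.
Increase = 2913.698 − 749.088 = 2164.61.

2164.61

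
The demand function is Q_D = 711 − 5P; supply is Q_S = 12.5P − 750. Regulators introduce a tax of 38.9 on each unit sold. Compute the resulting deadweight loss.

2702.16

In inverse form: demand P = 142.2 − 0.2Q, supply P = 60 + 0.08Q.
Competitive equilibrium: 142.2 − 0.2Q = 60 + 0.08Q → Q* = 293.5714, P* = 83.4857.
With the tax, the buyer price exceeds the seller price by 38.9: (142.2 − 0.2Q) − (60 + 0.08Q) = 38.9 → Q' = 154.6429.
ΔQ = 293.5714 − 154.6429 = 138.9285; the wedge equals the tax, 38.9.
DWL = ½ × 138.9285 × 38.9 = 2702.16.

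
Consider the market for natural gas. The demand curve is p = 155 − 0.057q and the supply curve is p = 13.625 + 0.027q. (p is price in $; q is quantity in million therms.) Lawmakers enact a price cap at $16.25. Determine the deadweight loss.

Competitive equilibrium: 155 − 0.057q = 13.625 + 0.027q → q* = 1683.035714, p* = 59.066964.
At the ceiling p = 16.25, quantity supplied = (16.25 − 13.625)/0.027 = 97.222222.
Willingness to pay at q' = 97.222222: 155 − 0.057·97.222222 = 149.458333.
Δq = 1683.035714 − 97.222222 = 1585.813492; wedge = 149.458333 − 16.25 = 133.208333.
DWL = ½ × 1585.813492 × 133.208333 = $105621.79 million.

$105621.79 million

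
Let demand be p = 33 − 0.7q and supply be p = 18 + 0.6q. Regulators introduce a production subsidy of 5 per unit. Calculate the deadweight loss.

Competitive equilibrium: 33 − 0.7q = 18 + 0.6q → q* = 11.5385, p* = 24.9231.
The subsidy lowers effective supply by 5: p = 13 + 0.6q.
New quantity: 33 − 0.7q = 13 + 0.6q → q' = 15.3846.
Overproduction Δq = 15.3846 − 11.5385 = 3.8461; wedge = subsidy = 5.
The triangle = ½ × 3.8461 × 5 = 9.62.

9.62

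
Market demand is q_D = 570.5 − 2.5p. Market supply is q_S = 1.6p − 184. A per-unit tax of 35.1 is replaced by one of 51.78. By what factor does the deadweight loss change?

2.176

In inverse form: demand p = 228.2 − 0.4q, supply p = 115 + 0.625q.
Competitive equilibrium: 228.2 − 0.4q = 115 + 0.625q → q* = 110.439, p* = 184.0244.
For a per-unit tax t: Δq = t/1.025, so DWL = ½·t·(t/1.025) = t²/2.05.
At t = 35.1: DWL = 600.980. At t = 51.78: DWL = 1307.887.
Ratio = (51.78/35.1)² = 2.176.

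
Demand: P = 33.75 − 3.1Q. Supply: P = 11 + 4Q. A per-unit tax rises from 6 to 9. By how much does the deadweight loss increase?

3.17

Competitive equilibrium: 33.75 − 3.1Q = 11 + 4Q → Q* = 3.2042, P* = 23.8169.
For a per-unit tax t: ΔQ = t/7.1, so DWL = ½·t·(t/7.1) = t²/14.2.
At t = 6: DWL = 2.535. At t = 9: DWL = 5.704.
Increase = 5.704 − 2.535 = 3.17.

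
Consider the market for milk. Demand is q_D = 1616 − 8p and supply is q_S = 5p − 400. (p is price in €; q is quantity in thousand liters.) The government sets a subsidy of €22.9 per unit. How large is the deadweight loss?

In inverse form: demand p = 202 − 0.125q, supply p = 80 + 0.2q.
Competitive equilibrium: 202 − 0.125q = 80 + 0.2q → q* = 375.38462, p* = 155.07692.
The subsidy lowers effective supply by 22.9: p = 57.1 + 0.2q.
New quantity: 202 − 0.125q = 57.1 + 0.2q → q' = 445.84615.
Overproduction Δq = 445.84615 − 375.38462 = 70.46153; wedge = subsidy = 22.9.
Deadweight loss = ½ × 70.46153 × 22.9 = €806.78 thousand.

€806.78 thousand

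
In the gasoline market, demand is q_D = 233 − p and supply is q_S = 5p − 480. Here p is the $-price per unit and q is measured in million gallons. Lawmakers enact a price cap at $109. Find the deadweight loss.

In inverse form: demand p = 233 − q, supply p = 96 + 0.2q.
Competitive equilibrium: 233 − q = 96 + 0.2q → q* = 114.1667, p* = 118.8333.
At the ceiling p = 109, quantity supplied = (109 − 96)/0.2 = 65.
Willingness to pay at q' = 65: 233 − 1·65 = 168.
Δq = 114.1667 − 65 = 49.1667; wedge = 168 − 109 = 59.
The triangle = ½ × 49.1667 × 59 = $1450.42 million.

$1450.42 million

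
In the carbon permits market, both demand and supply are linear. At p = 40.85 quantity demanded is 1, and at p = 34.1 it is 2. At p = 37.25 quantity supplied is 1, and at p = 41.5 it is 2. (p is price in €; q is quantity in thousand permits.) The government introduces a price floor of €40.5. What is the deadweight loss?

€0.42 thousand

Demand slope = (34.1 − 40.85)/(2 − 1) = −6.75, so p = 47.6 − 6.75q.
Supply slope = (41.5 − 37.25)/(2 − 1) = 4.25, so p = 33 + 4.25q.
Competitive equilibrium: 47.6 − 6.75q = 33 + 4.25q → q* = 1.3273, p* = 38.6409.
At the floor p = 40.5, quantity demanded = (47.6 − 40.5)/6.75 = 1.0519.
Sellers' marginal cost at q' = 1.0519: 33 + 4.25·1.0519 = 37.4706.
Δq = 1.3273 − 1.0519 = 0.2754; wedge = 40.5 − 37.4706 = 3.0294.
Welfare loss = ½ × 0.2754 × 3.0294 = €0.42 thousand.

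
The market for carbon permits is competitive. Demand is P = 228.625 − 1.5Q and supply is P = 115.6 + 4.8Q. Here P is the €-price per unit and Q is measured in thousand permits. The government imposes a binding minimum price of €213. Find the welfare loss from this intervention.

Competitive equilibrium: 228.625 − 1.5Q = 115.6 + 4.8Q → Q* = 17.9405, P* = 201.7143.
At the floor P = 213, quantity demanded = (228.625 − 213)/1.5 = 10.4167.
Sellers' marginal cost at Q' = 10.4167: 115.6 + 4.8·10.4167 = 165.6002.
ΔQ = 17.9405 − 10.4167 = 7.5238; wedge = 213 − 165.6002 = 47.3998.
Deadweight loss = ½ × 7.5238 × 47.3998 = €178.31 thousand.

€178.31 thousand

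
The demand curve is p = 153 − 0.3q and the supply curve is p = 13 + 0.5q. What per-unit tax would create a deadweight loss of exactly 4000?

Competitive equilibrium: 153 − 0.3q = 13 + 0.5q → q* = 175, p* = 100.5.
A tax t gives Δq = t/0.8 and wedge t, so DWL = t²/1.6.
t²/1.6 = 4000 → t² = 6400 → t = 80.

80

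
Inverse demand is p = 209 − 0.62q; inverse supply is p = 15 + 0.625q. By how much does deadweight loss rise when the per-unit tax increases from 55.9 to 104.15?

Competitive equilibrium: 209 − 0.62q = 15 + 0.625q → q* = 155.8233, p* = 112.3896.
For a per-unit tax t: Δq = t/1.245, so DWL = ½·t·(t/1.245) = t²/2.49.
At t = 55.9: DWL = 1254.944. At t = 104.15: DWL = 4356.314.
Increase = 4356.314 − 1254.944 = 3101.37.

3101.37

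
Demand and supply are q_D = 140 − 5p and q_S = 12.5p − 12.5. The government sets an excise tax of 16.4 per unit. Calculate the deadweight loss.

480.29

In inverse form: demand p = 28 − 0.2q, supply p = 1 + 0.08q.
Competitive equilibrium: 28 − 0.2q = 1 + 0.08q → q* = 96.4286, p* = 8.7143.
With the tax, the buyer price exceeds the seller price by 16.4: (28 − 0.2q) − (1 + 0.08q) = 16.4 → q' = 37.8571.
Δq = 96.4286 − 37.8571 = 58.5715; the wedge equals the tax, 16.4.
The triangle = ½ × 58.5715 × 16.4 = 480.29.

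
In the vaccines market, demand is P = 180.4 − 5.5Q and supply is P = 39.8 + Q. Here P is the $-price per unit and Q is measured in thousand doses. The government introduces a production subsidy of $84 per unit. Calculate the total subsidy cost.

Competitive equilibrium: 180.4 − 5.5Q = 39.8 + Q → Q* = 21.6308, P* = 61.4308.
The subsidy lowers effective supply by 84: P = Q − 44.2.
New quantity: 180.4 − 5.5Q = Q − 44.2 → Q' = 34.5538.
Total subsidy cost = 84 × 34.5538 = $2902.52 thousand.

$2902.52 thousand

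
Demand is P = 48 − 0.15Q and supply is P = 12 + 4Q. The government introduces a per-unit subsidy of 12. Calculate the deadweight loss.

Competitive equilibrium: 48 − 0.15Q = 12 + 4Q → Q* = 8.6747, P* = 46.6988.
The subsidy lowers effective supply by 12: P = 0 + 4Q.
New quantity: 48 − 0.15Q = 0 + 4Q → Q' = 11.5663.
Overproduction ΔQ = 11.5663 − 8.6747 = 2.8916; wedge = subsidy = 12.
The triangle = ½ × 2.8916 × 12 = 17.35.

17.35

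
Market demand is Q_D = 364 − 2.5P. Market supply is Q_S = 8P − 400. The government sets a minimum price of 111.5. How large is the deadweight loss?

2461.99

In inverse form: demand P = 145.6 − 0.4Q, supply P = 50 + 0.125Q.
Competitive equilibrium: 145.6 − 0.4Q = 50 + 0.125Q → Q* = 182.09524, P* = 72.7619.
At the floor P = 111.5, quantity demanded = (145.6 − 111.5)/0.4 = 85.25.
Sellers' marginal cost at Q' = 85.25: 50 + 0.125·85.25 = 60.65625.
ΔQ = 182.09524 − 85.25 = 96.84524; wedge = 111.5 − 60.65625 = 50.84375.
DWL = ½ × 96.84524 × 50.84375 = 2461.99.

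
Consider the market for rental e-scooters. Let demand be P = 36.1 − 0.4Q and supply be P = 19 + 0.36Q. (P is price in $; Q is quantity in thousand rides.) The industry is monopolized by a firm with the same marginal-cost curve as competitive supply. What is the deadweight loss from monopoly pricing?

Competitive equilibrium: 36.1 − 0.4Q = 19 + 0.36Q → Q* = 22.5, P* = 27.1.
Marginal revenue: MR = 36.1 − 0.8Q. Set MR = MC: 36.1 − 0.8Q = 19 + 0.36Q → Q_m = 14.7414.
Price P_m = 36.1 − 0.4·14.7414 = 30.2034; MC(Q_m) = 19 + 0.36·14.7414 = 24.3069.
Competitive Q* = 22.5, so ΔQ = 7.7586; wedge = 30.2034 − 24.3069 = 5.8965.
Welfare loss = ½ × 7.7586 × 5.8965 = $22.87 thousand.

$22.87 thousand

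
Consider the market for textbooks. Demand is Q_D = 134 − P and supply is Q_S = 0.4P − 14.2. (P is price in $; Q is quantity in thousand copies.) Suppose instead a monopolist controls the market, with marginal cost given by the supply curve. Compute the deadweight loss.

In inverse form: demand P = 134 − Q, supply P = 35.5 + 2.5Q.
Competitive equilibrium: 134 − Q = 35.5 + 2.5Q → Q* = 28.1429, P* = 105.8571.
Marginal revenue: MR = 134 − 2Q. Set MR = MC: 134 − 2Q = 35.5 + 2.5Q → Q_m = 21.8889.
Price P_m = 134 − 1·21.8889 = 112.1111; MC(Q_m) = 35.5 + 2.5·21.8889 = 90.2223.
Competitive Q* = 28.1429, so ΔQ = 6.254; wedge = 112.1111 − 90.2223 = 21.8888.
DWL = ½ × 6.254 × 21.8888 = $68.45 thousand.

$68.45 thousand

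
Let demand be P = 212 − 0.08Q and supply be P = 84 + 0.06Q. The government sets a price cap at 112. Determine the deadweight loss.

Competitive equilibrium: 212 − 0.08Q = 84 + 0.06Q → Q* = 914.2857, P* = 138.8571.
At the ceiling P = 112, quantity supplied = (112 − 84)/0.06 = 466.6667.
Willingness to pay at Q' = 466.6667: 212 − 0.08·466.6667 = 174.6667.
ΔQ = 914.2857 − 466.6667 = 447.619; wedge = 174.6667 − 112 = 62.6667.
Deadweight loss = ½ × 447.619 × 62.6667 = 14025.40.

14025.40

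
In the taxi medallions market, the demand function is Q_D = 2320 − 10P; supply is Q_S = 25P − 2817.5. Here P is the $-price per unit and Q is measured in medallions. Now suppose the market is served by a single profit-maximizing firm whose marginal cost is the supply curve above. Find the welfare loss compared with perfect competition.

In inverse form: demand P = 232 − 0.1Q, supply P = 112.7 + 0.04Q.
Competitive equilibrium: 232 − 0.1Q = 112.7 + 0.04Q → Q* = 852.14286, P* = 146.78571.
Marginal revenue: MR = 232 − 0.2Q. Set MR = MC: 232 − 0.2Q = 112.7 + 0.04Q → Q_m = 497.08333.
Price P_m = 232 − 0.1·497.08333 = 182.29167; MC(Q_m) = 112.7 + 0.04·497.08333 = 132.58333.
Competitive Q* = 852.14286, so ΔQ = 355.05953; wedge = 182.29167 − 132.58333 = 49.70834.
The triangle = ½ × 355.05953 × 49.70834 = $8824.71.

$8824.71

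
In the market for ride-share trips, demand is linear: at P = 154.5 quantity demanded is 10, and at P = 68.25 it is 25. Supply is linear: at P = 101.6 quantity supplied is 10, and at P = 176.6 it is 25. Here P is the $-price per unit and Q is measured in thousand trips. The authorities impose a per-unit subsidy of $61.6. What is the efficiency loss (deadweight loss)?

$176.49 thousand

Demand slope = (68.25 − 154.5)/(25 − 10) = −5.75, so P = 212 − 5.75Q.
Supply slope = (176.6 − 101.6)/(25 − 10) = 5, so P = 51.6 + 5Q.
Competitive equilibrium: 212 − 5.75Q = 51.6 + 5Q → Q* = 14.9209, P* = 126.2047.
The subsidy lowers effective supply by 61.6: P = 5Q − 10.
New quantity: 212 − 5.75Q = 5Q − 10 → Q' = 20.6512.
Overproduction ΔQ = 20.6512 − 14.9209 = 5.7303; wedge = subsidy = 61.6.
Deadweight loss = ½ × 5.7303 × 61.6 = $176.49 thousand.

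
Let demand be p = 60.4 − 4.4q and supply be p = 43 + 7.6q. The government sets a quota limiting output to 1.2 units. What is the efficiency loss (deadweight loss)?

Competitive equilibrium: 60.4 − 4.4q = 43 + 7.6q → q* = 1.45, p* = 54.02.
At q = 1.2: demand price = 60.4 − 4.4·1.2 = 55.12; supply price = 43 + 7.6·1.2 = 52.12.
Δq = 1.45 − 1.2 = 0.25; wedge = 55.12 − 52.12 = 3.
Deadweight loss = ½ × 0.25 × 3 = 0.375.

0.375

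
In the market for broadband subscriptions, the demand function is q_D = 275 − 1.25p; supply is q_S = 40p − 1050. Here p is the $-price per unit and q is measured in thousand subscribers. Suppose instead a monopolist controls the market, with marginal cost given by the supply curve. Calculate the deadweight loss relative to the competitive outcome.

$5514.08 thousand

In inverse form: demand p = 220 − 0.8q, supply p = 26.25 + 0.025q.
Competitive equilibrium: 220 − 0.8q = 26.25 + 0.025q → q* = 234.84848, p* = 32.12121.
Marginal revenue: MR = 220 − 1.6q. Set MR = MC: 220 − 1.6q = 26.25 + 0.025q → q_m = 119.23077.
Price p_m = 220 − 0.8·119.23077 = 124.61538; MC(q_m) = 26.25 + 0.025·119.23077 = 29.23077.
Competitive q* = 234.84848, so Δq = 115.61771; wedge = 124.61538 − 29.23077 = 95.38461.
DWL = ½ × 115.61771 × 95.38461 = $5514.08 thousand.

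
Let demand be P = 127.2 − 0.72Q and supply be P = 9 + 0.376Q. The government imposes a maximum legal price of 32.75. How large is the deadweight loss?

1094.06

Competitive equilibrium: 127.2 − 0.72Q = 9 + 0.376Q → Q* = 107.8467, P* = 49.5504.
At the ceiling P = 32.75, quantity supplied = (32.75 − 9)/0.376 = 63.1649.
Willingness to pay at Q' = 63.1649: 127.2 − 0.72·63.1649 = 81.7213.
ΔQ = 107.8467 − 63.1649 = 44.6818; wedge = 81.7213 − 32.75 = 48.9713.
The triangle = ½ × 44.6818 × 48.9713 = 1094.06.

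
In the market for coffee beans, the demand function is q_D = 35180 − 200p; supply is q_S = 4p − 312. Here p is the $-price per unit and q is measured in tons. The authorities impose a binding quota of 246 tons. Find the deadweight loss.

$2425.35

In inverse form: demand p = 175.9 − 0.005q, supply p = 78 + 0.25q.
Competitive equilibrium: 175.9 − 0.005q = 78 + 0.25q → q* = 383.9216, p* = 173.9804.
At q = 246: demand price = 175.9 − 0.005·246 = 174.67; supply price = 78 + 0.25·246 = 139.5.
Δq = 383.9216 − 246 = 137.9216; wedge = 174.67 − 139.5 = 35.17.
Welfare loss = ½ × 137.9216 × 35.17 = $2425.35.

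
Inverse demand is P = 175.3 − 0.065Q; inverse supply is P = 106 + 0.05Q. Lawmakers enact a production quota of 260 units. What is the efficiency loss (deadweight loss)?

Competitive equilibrium: 175.3 − 0.065Q = 106 + 0.05Q → Q* = 602.6087, P* = 136.1304.
At Q = 260: demand price = 175.3 − 0.065·260 = 158.4; supply price = 106 + 0.05·260 = 119.
ΔQ = 602.6087 − 260 = 342.6087; wedge = 158.4 − 119 = 39.4.
Deadweight loss = ½ × 342.6087 × 39.4 = 6749.39.

6749.39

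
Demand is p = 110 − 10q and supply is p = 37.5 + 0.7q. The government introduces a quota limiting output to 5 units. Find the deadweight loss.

16.87

Competitive equilibrium: 110 − 10q = 37.5 + 0.7q → q* = 6.7757, p* = 42.243.
At q = 5: demand price = 110 − 10·5 = 60; supply price = 37.5 + 0.7·5 = 41.
Δq = 6.7757 − 5 = 1.7757; wedge = 60 − 41 = 19.
Deadweight loss = ½ × 1.7757 × 19 = 16.87.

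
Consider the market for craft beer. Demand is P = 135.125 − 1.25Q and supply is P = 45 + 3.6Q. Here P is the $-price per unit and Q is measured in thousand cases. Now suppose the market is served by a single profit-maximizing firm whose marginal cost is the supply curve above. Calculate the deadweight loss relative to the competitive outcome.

$35.16 thousand

Competitive equilibrium: 135.125 − 1.25Q = 45 + 3.6Q → Q* = 18.5825, P* = 111.8969.
Marginal revenue: MR = 135.125 − 2.5Q. Set MR = MC: 135.125 − 2.5Q = 45 + 3.6Q → Q_m = 14.7746.
Price P_m = 135.125 − 1.25·14.7746 = 116.6568; MC(Q_m) = 45 + 3.6·14.7746 = 98.1886.
Competitive Q* = 18.5825, so ΔQ = 3.8079; wedge = 116.6568 − 98.1886 = 18.4682.
DWL = ½ × 3.8079 × 18.4682 = $35.16 thousand.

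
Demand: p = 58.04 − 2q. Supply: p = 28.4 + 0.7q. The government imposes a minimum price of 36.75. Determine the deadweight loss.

Competitive equilibrium: 58.04 − 2q = 28.4 + 0.7q → q* = 10.9778, p* = 36.0844.
At the floor p = 36.75, quantity demanded = (58.04 − 36.75)/2 = 10.645.
Sellers' marginal cost at q' = 10.645: 28.4 + 0.7·10.645 = 35.8515.
Δq = 10.9778 − 10.645 = 0.3328; wedge = 36.75 − 35.8515 = 0.8985.
The triangle = ½ × 0.3328 × 0.8985 = 0.15.

0.15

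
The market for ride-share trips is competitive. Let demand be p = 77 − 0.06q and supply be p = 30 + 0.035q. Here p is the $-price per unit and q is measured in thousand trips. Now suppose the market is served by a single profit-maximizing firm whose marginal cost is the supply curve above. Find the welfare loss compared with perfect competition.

Competitive equilibrium: 77 − 0.06q = 30 + 0.035q → q* = 494.73684, p* = 47.31579.
Marginal revenue: MR = 77 − 0.12q. Set MR = MC: 77 − 0.12q = 30 + 0.035q → q_m = 303.22581.
Price p_m = 77 − 0.06·303.22581 = 58.80645; MC(q_m) = 30 + 0.035·303.22581 = 40.6129.
Competitive q* = 494.73684, so Δq = 191.51103; wedge = 58.80645 − 40.6129 = 18.19355.
Welfare loss = ½ × 191.51103 × 18.19355 = $1742.13 thousand.

$1742.13 thousand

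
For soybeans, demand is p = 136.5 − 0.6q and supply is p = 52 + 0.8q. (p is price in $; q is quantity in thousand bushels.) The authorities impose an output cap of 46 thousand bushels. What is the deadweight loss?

$144.29 thousand

Competitive equilibrium: 136.5 − 0.6q = 52 + 0.8q → q* = 60.3571, p* = 100.2857.
At q = 46: demand price = 136.5 − 0.6·46 = 108.9; supply price = 52 + 0.8·46 = 88.8.
Δq = 60.3571 − 46 = 14.3571; wedge = 108.9 − 88.8 = 20.1.
Deadweight loss = ½ × 14.3571 × 20.1 = $144.29 thousand.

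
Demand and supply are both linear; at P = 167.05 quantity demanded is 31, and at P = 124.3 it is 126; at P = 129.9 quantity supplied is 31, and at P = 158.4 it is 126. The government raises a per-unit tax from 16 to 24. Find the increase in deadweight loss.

213.33

Demand slope = (124.3 − 167.05)/(126 − 31) = −0.45, so P = 181 − 0.45Q.
Supply slope = (158.4 − 129.9)/(126 − 31) = 0.3, so P = 120.6 + 0.3Q.
Competitive equilibrium: 181 − 0.45Q = 120.6 + 0.3Q → Q* = 80.5333, P* = 144.76.
For a per-unit tax t: ΔQ = t/0.75, so DWL = ½·t·(t/0.75) = t²/1.5.
At t = 16: DWL = 170.667. At t = 24: DWL = 384.
Increase = 384 − 170.667 = 213.33.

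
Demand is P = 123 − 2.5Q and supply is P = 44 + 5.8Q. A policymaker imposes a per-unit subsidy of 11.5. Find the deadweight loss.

7.97

Competitive equilibrium: 123 − 2.5Q = 44 + 5.8Q → Q* = 9.5181, P* = 99.2048.
The subsidy lowers effective supply by 11.5: P = 32.5 + 5.8Q.
New quantity: 123 − 2.5Q = 32.5 + 5.8Q → Q' = 10.9036.
Overproduction ΔQ = 10.9036 − 9.5181 = 1.3855; wedge = subsidy = 11.5.
Deadweight loss = ½ × 1.3855 × 11.5 = 7.97.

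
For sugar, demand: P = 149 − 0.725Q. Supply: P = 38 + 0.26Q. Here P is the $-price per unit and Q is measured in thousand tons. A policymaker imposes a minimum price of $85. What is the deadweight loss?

Competitive equilibrium: 149 − 0.725Q = 38 + 0.26Q → Q* = 112.6904, P* = 67.2995.
At the floor P = 85, quantity demanded = (149 − 85)/0.725 = 88.2759.
Sellers' marginal cost at Q' = 88.2759: 38 + 0.26·88.2759 = 60.9517.
ΔQ = 112.6904 − 88.2759 = 24.4145; wedge = 85 − 60.9517 = 24.0483.
Welfare loss = ½ × 24.4145 × 24.0483 = $293.56 thousand.

$293.56 thousand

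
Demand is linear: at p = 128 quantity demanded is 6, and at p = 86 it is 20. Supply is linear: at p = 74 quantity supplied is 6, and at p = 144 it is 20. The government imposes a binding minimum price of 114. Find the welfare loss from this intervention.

Demand slope = (86 − 128)/(20 − 6) = −3, so p = 146 − 3q.
Supply slope = (144 − 74)/(20 − 6) = 5, so p = 44 + 5q.
Competitive equilibrium: 146 − 3q = 44 + 5q → q* = 12.75, p* = 107.75.
At the floor p = 114, quantity demanded = (146 − 114)/3 = 10.6667.
Sellers' marginal cost at q' = 10.6667: 44 + 5·10.6667 = 97.3335.
Δq = 12.75 − 10.6667 = 2.0833; wedge = 114 − 97.3335 = 16.6665.
Deadweight loss = ½ × 2.0833 × 16.6665 = 17.36.

17.36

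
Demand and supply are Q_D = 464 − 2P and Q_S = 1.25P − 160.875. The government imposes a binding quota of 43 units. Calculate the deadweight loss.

864.14

In inverse form: demand P = 232 − 0.5Q, supply P = 128.7 + 0.8Q.
Competitive equilibrium: 232 − 0.5Q = 128.7 + 0.8Q → Q* = 79.4615, P* = 192.2692.
At Q = 43: demand price = 232 − 0.5·43 = 210.5; supply price = 128.7 + 0.8·43 = 163.1.
ΔQ = 79.4615 − 43 = 36.4615; wedge = 210.5 − 163.1 = 47.4.
The triangle = ½ × 36.4615 × 47.4 = 864.14.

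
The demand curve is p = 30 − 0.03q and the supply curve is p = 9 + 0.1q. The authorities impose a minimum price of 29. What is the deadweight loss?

Competitive equilibrium: 30 − 0.03q = 9 + 0.1q → q* = 161.5385, p* = 25.1538.
At the floor p = 29, quantity demanded = (30 − 29)/0.03 = 33.3333.
Sellers' marginal cost at q' = 33.3333: 9 + 0.1·33.3333 = 12.3333.
Δq = 161.5385 − 33.3333 = 128.2052; wedge = 29 − 12.3333 = 16.6667.
The triangle = ½ × 128.2052 × 16.6667 = 1068.38.

1068.38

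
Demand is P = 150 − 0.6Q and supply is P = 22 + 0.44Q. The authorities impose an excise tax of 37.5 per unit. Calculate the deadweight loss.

676.08

Competitive equilibrium: 150 − 0.6Q = 22 + 0.44Q → Q* = 123.0769, P* = 76.1538.
With the tax, the buyer price exceeds the seller price by 37.5: (150 − 0.6Q) − (22 + 0.44Q) = 37.5 → Q' = 87.0192.
ΔQ = 123.0769 − 87.0192 = 36.0577; the wedge equals the tax, 37.5.
Deadweight loss = ½ × 36.0577 × 37.5 = 676.08.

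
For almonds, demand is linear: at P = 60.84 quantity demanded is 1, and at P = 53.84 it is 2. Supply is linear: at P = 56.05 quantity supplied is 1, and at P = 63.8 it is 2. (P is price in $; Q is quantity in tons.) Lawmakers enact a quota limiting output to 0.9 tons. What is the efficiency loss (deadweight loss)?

$1.33

Demand slope = (53.84 − 60.84)/(2 − 1) = −7, so P = 67.84 − 7Q.
Supply slope = (63.8 − 56.05)/(2 − 1) = 7.75, so P = 48.3 + 7.75Q.
Competitive equilibrium: 67.84 − 7Q = 48.3 + 7.75Q → Q* = 1.3247, P* = 58.5668.
At Q = 0.9: demand price = 67.84 − 7·0.9 = 61.54; supply price = 48.3 + 7.75·0.9 = 55.275.
ΔQ = 1.3247 − 0.9 = 0.4247; wedge = 61.54 − 55.275 = 6.265.
The triangle = ½ × 0.4247 × 6.265 = $1.33.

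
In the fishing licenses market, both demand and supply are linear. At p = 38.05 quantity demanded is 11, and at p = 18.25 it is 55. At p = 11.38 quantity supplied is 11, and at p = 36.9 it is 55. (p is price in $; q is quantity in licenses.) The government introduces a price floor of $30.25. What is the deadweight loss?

$37.73

Demand slope = (18.25 − 38.05)/(55 − 11) = −0.45, so p = 43 − 0.45q.
Supply slope = (36.9 − 11.38)/(55 − 11) = 0.58, so p = 5 + 0.58q.
Competitive equilibrium: 43 − 0.45q = 5 + 0.58q → q* = 36.8932, p* = 26.39806.
At the floor p = 30.25, quantity demanded = (43 − 30.25)/0.45 = 28.33333.
Sellers' marginal cost at q' = 28.33333: 5 + 0.58·28.33333 = 21.43333.
Δq = 36.8932 − 28.33333 = 8.55987; wedge = 30.25 − 21.43333 = 8.81667.
DWL = ½ × 8.55987 × 8.81667 = $37.73.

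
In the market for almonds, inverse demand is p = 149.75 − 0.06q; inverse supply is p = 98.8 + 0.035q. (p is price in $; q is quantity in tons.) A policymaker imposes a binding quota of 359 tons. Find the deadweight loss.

$1493.44

Competitive equilibrium: 149.75 − 0.06q = 98.8 + 0.035q → q* = 536.3158, p* = 117.5711.
At q = 359: demand price = 149.75 − 0.06·359 = 128.21; supply price = 98.8 + 0.035·359 = 111.365.
Δq = 536.3158 − 359 = 177.3158; wedge = 128.21 − 111.365 = 16.845.
DWL = ½ × 177.3158 × 16.845 = $1493.44.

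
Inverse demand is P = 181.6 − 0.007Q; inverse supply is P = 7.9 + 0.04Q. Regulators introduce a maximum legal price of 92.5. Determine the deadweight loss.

58720.71

Competitive equilibrium: 181.6 − 0.007Q = 7.9 + 0.04Q → Q* = 3695.7447, P* = 155.7298.
At the ceiling P = 92.5, quantity supplied = (92.5 − 7.9)/0.04 = 2115.
Willingness to pay at Q' = 2115: 181.6 − 0.007·2115 = 166.795.
ΔQ = 3695.7447 − 2115 = 1580.7447; wedge = 166.795 − 92.5 = 74.295.
Deadweight loss = ½ × 1580.7447 × 74.295 = 58720.71.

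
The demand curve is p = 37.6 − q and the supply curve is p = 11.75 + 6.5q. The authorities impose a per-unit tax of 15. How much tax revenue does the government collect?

Competitive equilibrium: 37.6 − q = 11.75 + 6.5q → q* = 3.4467, p* = 34.1533.
With the tax, the buyer price exceeds the seller price by 15: (37.6 − q) − (11.75 + 6.5q) = 15 → q' = 1.4467.
Tax revenue = 15 × 1.4467 = 21.70.

21.70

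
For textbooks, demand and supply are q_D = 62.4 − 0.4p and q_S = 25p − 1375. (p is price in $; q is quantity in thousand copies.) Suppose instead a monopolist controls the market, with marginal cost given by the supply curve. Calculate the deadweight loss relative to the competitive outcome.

$494.08 thousand

In inverse form: demand p = 156 − 2.5q, supply p = 55 + 0.04q.
Competitive equilibrium: 156 − 2.5q = 55 + 0.04q → q* = 39.7638, p* = 56.5906.
Marginal revenue: MR = 156 − 5q. Set MR = MC: 156 − 5q = 55 + 0.04q → q_m = 20.0397.
Price p_m = 156 − 2.5·20.0397 = 105.9008; MC(q_m) = 55 + 0.04·20.0397 = 55.8016.
Competitive q* = 39.7638, so Δq = 19.7241; wedge = 105.9008 − 55.8016 = 50.0992.
Welfare loss = ½ × 19.7241 × 50.0992 = $494.08 thousand.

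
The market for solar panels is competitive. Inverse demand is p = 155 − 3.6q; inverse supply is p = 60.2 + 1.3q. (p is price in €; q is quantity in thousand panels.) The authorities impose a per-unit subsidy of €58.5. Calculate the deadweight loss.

Competitive equilibrium: 155 − 3.6q = 60.2 + 1.3q → q* = 19.3469, p* = 85.351.
The subsidy lowers effective supply by 58.5: p = 1.7 + 1.3q.
New quantity: 155 − 3.6q = 1.7 + 1.3q → q' = 31.2857.
Overproduction Δq = 31.2857 − 19.3469 = 11.9388; wedge = subsidy = 58.5.
DWL = ½ × 11.9388 × 58.5 = €349.21 thousand.

€349.21 thousand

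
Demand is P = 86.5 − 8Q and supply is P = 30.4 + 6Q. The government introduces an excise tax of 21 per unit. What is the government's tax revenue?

Competitive equilibrium: 86.5 − 8Q = 30.4 + 6Q → Q* = 4.0071, P* = 54.4429.
With the tax, the buyer price exceeds the seller price by 21: (86.5 − 8Q) − (30.4 + 6Q) = 21 → Q' = 2.5071.
Tax revenue = 21 × 2.5071 = 52.65.

52.65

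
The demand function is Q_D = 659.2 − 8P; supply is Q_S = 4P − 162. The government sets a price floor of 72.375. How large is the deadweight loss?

186.44

In inverse form: demand P = 82.4 − 0.125Q, supply P = 40.5 + 0.25Q.
Competitive equilibrium: 82.4 − 0.125Q = 40.5 + 0.25Q → Q* = 111.7333, P* = 68.4333.
At the floor P = 72.375, quantity demanded = (82.4 − 72.375)/0.125 = 80.2.
Sellers' marginal cost at Q' = 80.2: 40.5 + 0.25·80.2 = 60.55.
ΔQ = 111.7333 − 80.2 = 31.5333; wedge = 72.375 − 60.55 = 11.825.
The triangle = ½ × 31.5333 × 11.825 = 186.44.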